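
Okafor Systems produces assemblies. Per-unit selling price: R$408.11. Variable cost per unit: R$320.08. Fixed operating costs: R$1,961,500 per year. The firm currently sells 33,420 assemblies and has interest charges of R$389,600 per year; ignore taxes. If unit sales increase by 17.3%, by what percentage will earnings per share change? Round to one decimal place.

Contribution at this volume is 33,420 × R$88.03 = R$2,941,962.60.
Operating income = contribution − fixed costs = R$2,941,962.60 − R$1,961,500 = R$980,462.60.
After interest of R$389,600.00, pre-tax earnings = R$590,862.60.
Degree of combined leverage = contribution ÷ (EBIT − I) = R$2,941,962.60 ÷ R$590,862.60 = 4.9791.
%ΔEPS = DCL × %ΔSales = 4.9791 × +17.3% = +86.1%.

+86.1%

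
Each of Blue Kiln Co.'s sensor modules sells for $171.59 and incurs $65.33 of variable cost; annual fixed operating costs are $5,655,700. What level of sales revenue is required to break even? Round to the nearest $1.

$9,132,896

CM per unit = $171.59 − $65.33 = $106.26; CM ratio = $106.26 / $171.59 = 0.6193.
Break-even revenue = fixed costs × price ÷ CM = $5,655,700 × $171.59 ÷ $106.26 = $9,132,896.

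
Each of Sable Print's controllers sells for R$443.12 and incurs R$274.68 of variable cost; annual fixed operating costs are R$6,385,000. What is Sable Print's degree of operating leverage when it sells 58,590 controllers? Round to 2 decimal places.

At 58,590 units, contribution = 58,590 × R$168.44 = R$9,868,899.60.
Operating income = contribution − fixed costs = R$9,868,899.60 − R$6,385,000 = R$3,483,899.60.
DOL = contribution ÷ EBIT = R$9,868,899.60 ÷ R$3,483,899.60 = 2.8327.

2.83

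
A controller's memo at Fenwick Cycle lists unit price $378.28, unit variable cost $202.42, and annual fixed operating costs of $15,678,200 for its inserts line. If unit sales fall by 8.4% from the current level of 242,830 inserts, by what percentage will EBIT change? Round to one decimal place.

At 242,830 units, contribution = 242,830 × $175.86 = $42,704,083.80.
Subtracting fixed costs: EBIT = $42,704,083.80 − $15,678,200 = $27,025,883.80.
Degree of operating leverage = $42,704,083.80 / $27,025,883.80 = 1.5801.
%ΔEBIT = DOL × %ΔSales = 1.5801 × -8.4% = -13.3%.

-13.3%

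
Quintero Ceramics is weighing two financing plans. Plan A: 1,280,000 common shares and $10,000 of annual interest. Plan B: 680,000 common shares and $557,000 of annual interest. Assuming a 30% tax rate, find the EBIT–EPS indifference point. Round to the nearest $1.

$1,176,933

Set EPS_A = EPS_B: (EBIT − $10,000)(1 − 0.30) ÷ 1,280,000 = (EBIT − $557,000)(1 − 0.30) ÷ 680,000.
Cancelling (1 − t) and cross-multiplying: 680,000·(EBIT − 10,000) = 1,280,000·(EBIT − 557,000).
Solving, EBIT = (557,000·1,280,000 − 10,000·680,000) / (1,280,000 − 680,000) = 706,160,000,000 / 600,000 = 1,176,933.33.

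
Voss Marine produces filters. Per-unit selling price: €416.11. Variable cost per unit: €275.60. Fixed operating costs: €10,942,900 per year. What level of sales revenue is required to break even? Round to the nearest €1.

€32,406,591

Contribution margin per unit = €416.11 − €275.60 = €140.51, a CM ratio of €140.51 ÷ €416.11 = 0.3377.
Break-even sales = FC ÷ CM ratio = €10,942,900 × €416.11 / €140.51 = €32,406,591.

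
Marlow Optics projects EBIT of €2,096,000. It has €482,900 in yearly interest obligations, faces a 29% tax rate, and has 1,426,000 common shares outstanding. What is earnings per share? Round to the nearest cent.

Interest = €482,900.00, so EBT = €2,096,000 − €482,900.00 = €1,613,100.00.
Net income = €1,613,100.00 × (1 − 0.29) = €1,145,301.00.
EPS = €1,145,301.00 ÷ 1,426,000 = €0.80.

€0.80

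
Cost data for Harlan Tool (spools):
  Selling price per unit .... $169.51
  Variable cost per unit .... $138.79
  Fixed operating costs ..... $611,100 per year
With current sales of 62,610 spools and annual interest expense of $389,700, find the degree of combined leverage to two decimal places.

At 62,610 units, contribution = 62,610 × $30.72 = $1,923,379.20.
EBIT = $1,923,379.20 − $611,100 = $1,312,279.20. Interest = $389,700.00, so EBIT − I = $922,579.20.
Degree of total leverage = total CM / (EBIT − interest) = $1,923,379.20 / $922,579.20 = 2.0848.

2.08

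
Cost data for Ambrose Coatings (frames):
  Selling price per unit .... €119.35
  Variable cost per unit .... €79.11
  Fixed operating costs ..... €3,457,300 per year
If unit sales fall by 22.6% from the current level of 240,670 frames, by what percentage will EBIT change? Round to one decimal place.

-35.1%

Contribution at this volume is 240,670 × €40.24 = €9,684,560.80.
Subtracting fixed costs: EBIT = €9,684,560.80 − €3,457,300 = €6,227,260.80.
DOL = contribution ÷ EBIT = €9,684,560.80 ÷ €6,227,260.80 = 1.5552.
%ΔEBIT = DOL × %ΔSales = 1.5552 × -22.6% = -35.1%.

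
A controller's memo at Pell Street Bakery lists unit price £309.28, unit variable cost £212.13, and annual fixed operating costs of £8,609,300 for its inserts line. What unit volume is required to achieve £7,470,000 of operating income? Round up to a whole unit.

165,511 inserts

Contribution margin per unit = £309.28 − £212.13 = £97.15.
Units = (FC + target) / CM = (£8,609,300 + £7,470,000) / £97.15 = 165,510.04, so 165,511 inserts.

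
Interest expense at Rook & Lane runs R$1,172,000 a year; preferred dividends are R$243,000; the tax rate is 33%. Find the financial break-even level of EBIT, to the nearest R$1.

Grossing the preferred dividend up to pre-tax terms: R$243,000 / (1 − 0.33) = R$362,686.57.
EPS = 0 when EBIT covers interest plus the pre-tax preferred burden: R$1,172,000 + R$362,686.57 = R$1,534,686.57.

R$1,534,687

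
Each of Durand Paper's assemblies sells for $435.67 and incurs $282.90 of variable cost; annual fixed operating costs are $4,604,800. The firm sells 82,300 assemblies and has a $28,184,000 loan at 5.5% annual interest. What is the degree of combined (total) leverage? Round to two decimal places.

Contribution at this volume is 82,300 × $152.77 = $12,572,971.00.
Operating income = contribution − fixed costs = $12,572,971.00 − $4,604,800 = $7,968,171.00. Interest = $1,550,120.00, so EBIT − I = $6,418,051.00.
Degree of total leverage = total CM / (EBIT − interest) = $12,572,971.00 / $6,418,051.00 = 1.9590.

1.96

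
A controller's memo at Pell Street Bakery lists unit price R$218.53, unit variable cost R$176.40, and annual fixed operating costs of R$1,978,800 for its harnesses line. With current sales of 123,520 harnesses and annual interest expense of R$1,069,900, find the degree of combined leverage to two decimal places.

Total contribution margin = 123,520 × R$42.13 = R$5,203,897.60.
Operating income = contribution − fixed costs = R$5,203,897.60 − R$1,978,800 = R$3,225,097.60. Interest = R$1,069,900.00.
DOL = R$5,203,897.60 ÷ R$3,225,097.60 = 1.6136; DFL = R$3,225,097.60 ÷ R$2,155,197.60 = 1.4964.
DCL = DOL × DFL = 1.6136 × 1.4964 = 2.4146.

2.41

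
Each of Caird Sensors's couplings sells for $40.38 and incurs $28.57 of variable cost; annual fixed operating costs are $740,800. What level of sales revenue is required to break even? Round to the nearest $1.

$2,532,896

CM per unit = $40.38 − $28.57 = $11.81; CM ratio = $11.81 / $40.38 = 0.2925.
Break-even revenue = fixed costs × price ÷ CM = $740,800 × $40.38 ÷ $11.81 = $2,532,896.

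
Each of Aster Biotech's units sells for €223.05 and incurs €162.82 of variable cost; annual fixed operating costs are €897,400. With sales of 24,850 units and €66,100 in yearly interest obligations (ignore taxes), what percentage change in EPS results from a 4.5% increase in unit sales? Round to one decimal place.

+12.6%

At 24,850 units, contribution = 24,850 × €60.23 = €1,496,715.50.
Subtracting fixed costs: EBIT = €1,496,715.50 − €897,400 = €599,315.50.
After interest of €66,100.00, pre-tax earnings = €533,215.50.
Degree of combined leverage = contribution ÷ (EBIT − I) = €1,496,715.50 ÷ €533,215.50 = 2.8070.
EPS therefore changes by 2.8070 × (+4.5%) = +12.6%.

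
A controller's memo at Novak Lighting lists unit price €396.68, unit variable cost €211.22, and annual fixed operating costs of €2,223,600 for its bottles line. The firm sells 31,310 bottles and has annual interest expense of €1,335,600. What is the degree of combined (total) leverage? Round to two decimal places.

2.58

Total contribution margin = 31,310 × €185.46 = €5,806,752.60.
Operating income = contribution − fixed costs = €5,806,752.60 − €2,223,600 = €3,583,152.60. Interest = €1,335,600.00.
DOL = €5,806,752.60 ÷ €3,583,152.60 = 1.6206; DFL = €3,583,152.60 ÷ €2,247,552.60 = 1.5942.
Combined leverage = 1.6206 × 1.5942 = 2.5836.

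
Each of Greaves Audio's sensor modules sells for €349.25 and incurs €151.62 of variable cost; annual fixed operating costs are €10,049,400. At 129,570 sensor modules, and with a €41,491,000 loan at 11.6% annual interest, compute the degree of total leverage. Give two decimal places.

2.38

At 129,570 units, contribution = 129,570 × €197.63 = €25,606,919.10.
EBIT = €25,606,919.10 − €10,049,400 = €15,557,519.10. Interest = €4,812,956.00, so EBIT − I = €10,744,563.10.
DCL = contribution ÷ (EBIT − I) = €25,606,919.10 ÷ €10,744,563.10 = 2.3832.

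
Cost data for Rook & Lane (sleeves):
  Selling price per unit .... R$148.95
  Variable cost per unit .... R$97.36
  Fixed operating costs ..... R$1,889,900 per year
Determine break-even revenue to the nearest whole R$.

R$5,456,496

CM per unit = R$148.95 − R$97.36 = R$51.59; CM ratio = R$51.59 / R$148.95 = 0.3464.
Break-even sales = FC ÷ CM ratio = R$1,889,900 × R$148.95 / R$51.59 = R$5,456,496.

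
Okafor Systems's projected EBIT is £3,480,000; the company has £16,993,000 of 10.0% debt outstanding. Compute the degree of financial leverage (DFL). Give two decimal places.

Interest = £1,699,300.00.
DFL = EBIT ÷ (EBIT − I) = £3,480,000 ÷ (£3,480,000 − £1,699,300.00) = £3,480,000 ÷ £1,780,700.00 = 1.9543.

1.95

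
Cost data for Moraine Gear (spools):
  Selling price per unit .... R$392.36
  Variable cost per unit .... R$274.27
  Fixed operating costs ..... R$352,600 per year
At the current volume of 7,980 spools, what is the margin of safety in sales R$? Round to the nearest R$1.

R$1,959,501

Unit CM = price − variable cost = R$392.36 − R$274.27 = R$118.09. Break-even units = R$352,600 ÷ R$118.09 = 2,985.86; break-even revenue = 2,985.86 × R$392.36 = R$1,171,531.34.
Actual sales revenue = 7,980 × R$392.36 = R$3,131,032.80.
Margin of safety = R$3,131,032.80 − R$1,171,531.34 = R$1,959,501.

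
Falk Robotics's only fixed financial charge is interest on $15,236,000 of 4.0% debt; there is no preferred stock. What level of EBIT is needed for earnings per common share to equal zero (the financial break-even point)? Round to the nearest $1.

$609,440

Annual interest = 4.0% × $15,236,000 = $609,440.00.
Without preferred stock the financial break-even is simply EBIT = interest = $609,440.00.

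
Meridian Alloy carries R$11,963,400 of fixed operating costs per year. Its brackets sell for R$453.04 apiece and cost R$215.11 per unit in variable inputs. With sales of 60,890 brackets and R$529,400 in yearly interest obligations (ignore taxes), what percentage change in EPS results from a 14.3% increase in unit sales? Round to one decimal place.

+103.9%

At 60,890 units, contribution = 60,890 × R$237.93 = R$14,487,557.70.
Operating income = contribution − fixed costs = R$14,487,557.70 − R$11,963,400 = R$2,524,157.70.
Interest = R$529,400.00, so EBIT − I = R$1,994,757.70.
Degree of combined leverage = contribution ÷ (EBIT − I) = R$14,487,557.70 ÷ R$1,994,757.70 = 7.2628.
%ΔEPS = DCL × %ΔSales = 7.2628 × +14.3% = +103.9%.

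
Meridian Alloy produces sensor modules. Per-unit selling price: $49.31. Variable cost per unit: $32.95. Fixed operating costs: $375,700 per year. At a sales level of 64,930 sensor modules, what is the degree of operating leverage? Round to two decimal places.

1.55

Contribution at this volume is 64,930 × $16.36 = $1,062,254.80.
Operating income = contribution − fixed costs = $1,062,254.80 − $375,700 = $686,554.80.
Degree of operating leverage = $1,062,254.80 / $686,554.80 = 1.5472.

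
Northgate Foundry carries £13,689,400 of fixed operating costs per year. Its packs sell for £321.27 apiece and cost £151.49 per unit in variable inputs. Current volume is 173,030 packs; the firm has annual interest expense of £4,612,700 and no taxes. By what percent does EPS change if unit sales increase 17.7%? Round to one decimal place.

+47.0%

Contribution at this volume is 173,030 × £169.78 = £29,377,033.40.
EBIT = £29,377,033.40 − £13,689,400 = £15,687,633.40.
After interest of £4,612,700.00, pre-tax earnings = £11,074,933.40.
Degree of combined leverage = contribution ÷ (EBIT − I) = £29,377,033.40 ÷ £11,074,933.40 = 2.6526.
%ΔEPS = DCL × %ΔSales = 2.6526 × +17.7% = +47.0%.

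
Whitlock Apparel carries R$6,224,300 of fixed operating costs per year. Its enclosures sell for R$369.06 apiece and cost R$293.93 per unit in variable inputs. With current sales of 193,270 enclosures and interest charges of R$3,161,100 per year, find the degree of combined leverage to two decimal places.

At 193,270 units, contribution = 193,270 × R$75.13 = R$14,520,375.10.
Subtracting fixed costs: EBIT = R$14,520,375.10 − R$6,224,300 = R$8,296,075.10. Interest = R$3,161,100.00.
DOL = R$14,520,375.10 ÷ R$8,296,075.10 = 1.7503; DFL = R$8,296,075.10 ÷ R$5,134,975.10 = 1.6156.
Combined leverage = 1.7503 × 1.6156 = 2.8278.

2.83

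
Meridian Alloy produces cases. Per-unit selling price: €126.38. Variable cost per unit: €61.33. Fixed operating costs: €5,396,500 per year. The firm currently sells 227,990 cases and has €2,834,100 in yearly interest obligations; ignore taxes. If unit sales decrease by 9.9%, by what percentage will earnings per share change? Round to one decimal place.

Contribution at this volume is 227,990 × €65.05 = €14,830,749.50.
Operating income = contribution − fixed costs = €14,830,749.50 − €5,396,500 = €9,434,249.50.
After interest of €2,834,100.00, pre-tax earnings = €6,600,149.50.
Degree of combined leverage = contribution ÷ (EBIT − I) = €14,830,749.50 ÷ €6,600,149.50 = 2.2470.
EPS therefore changes by 2.2470 × (-9.9%) = -22.2%.

-22.2%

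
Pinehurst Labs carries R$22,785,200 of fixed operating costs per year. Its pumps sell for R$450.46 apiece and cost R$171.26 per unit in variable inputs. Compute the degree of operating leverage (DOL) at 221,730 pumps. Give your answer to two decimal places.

1.58

At 221,730 units, contribution = 221,730 × R$279.20 = R$61,907,016.00.
Operating income = contribution − fixed costs = R$61,907,016.00 − R$22,785,200 = R$39,121,816.00.
DOL = contribution ÷ EBIT = R$61,907,016.00 ÷ R$39,121,816.00 = 1.5824.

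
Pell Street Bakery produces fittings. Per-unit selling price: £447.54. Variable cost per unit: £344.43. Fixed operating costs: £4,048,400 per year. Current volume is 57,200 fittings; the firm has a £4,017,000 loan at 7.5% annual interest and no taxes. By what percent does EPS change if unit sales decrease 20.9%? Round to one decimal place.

At 57,200 units, contribution = 57,200 × £103.11 = £5,897,892.00.
Subtracting fixed costs: EBIT = £5,897,892.00 − £4,048,400 = £1,849,492.00.
After interest of £301,275.00, pre-tax earnings = £1,548,217.00.
Degree of combined leverage = contribution ÷ (EBIT − I) = £5,897,892.00 ÷ £1,548,217.00 = 3.8095.
%ΔEPS = DCL × %ΔSales = 3.8095 × -20.9% = -79.6%.

-79.6%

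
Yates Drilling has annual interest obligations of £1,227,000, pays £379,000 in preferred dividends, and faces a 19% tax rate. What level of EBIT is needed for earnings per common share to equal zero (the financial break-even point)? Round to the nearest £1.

Grossing the preferred dividend up to pre-tax terms: £379,000 / (1 − 0.19) = £467,901.23.
Financial break-even EBIT = interest + D_p ÷ (1 − t) = £1,227,000 + £467,901.23 = £1,694,901.23.

£1,694,901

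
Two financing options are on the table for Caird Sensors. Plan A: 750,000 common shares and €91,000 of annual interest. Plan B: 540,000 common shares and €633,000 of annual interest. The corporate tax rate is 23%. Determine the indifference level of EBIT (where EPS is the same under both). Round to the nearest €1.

Set EPS_A = EPS_B: (EBIT − €91,000)(1 − 0.23) ÷ 750,000 = (EBIT − €633,000)(1 − 0.23) ÷ 540,000.
Cancelling (1 − t) and cross-multiplying: 540,000·(EBIT − 91,000) = 750,000·(EBIT − 633,000).
EBIT × (750,000 − 540,000) = 633,000 × 750,000 − 91,000 × 540,000 = 425,610,000,000, so EBIT = 425,610,000,000 ÷ 210,000 = 2,026,714.29.

€2,026,714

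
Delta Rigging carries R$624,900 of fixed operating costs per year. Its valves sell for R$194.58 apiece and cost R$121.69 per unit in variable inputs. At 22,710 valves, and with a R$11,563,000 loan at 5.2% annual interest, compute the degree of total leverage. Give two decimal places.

Total contribution margin = 22,710 × R$72.89 = R$1,655,331.90.
EBIT = R$1,655,331.90 − R$624,900 = R$1,030,431.90. Interest = R$601,276.00, so EBIT − I = R$429,155.90.
Degree of total leverage = total CM / (EBIT − interest) = R$1,655,331.90 / R$429,155.90 = 3.8572.

3.86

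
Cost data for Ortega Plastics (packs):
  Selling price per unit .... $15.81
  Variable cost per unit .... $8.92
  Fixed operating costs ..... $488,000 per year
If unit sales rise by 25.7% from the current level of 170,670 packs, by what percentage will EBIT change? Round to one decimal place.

Contribution at this volume is 170,670 × $6.89 = $1,175,916.30.
Subtracting fixed costs: EBIT = $1,175,916.30 − $488,000 = $687,916.30.
So DOL = total CM / EBIT = $1,175,916.30 / $687,916.30 = 1.7094.
So EBIT moves 1.7094 × (+25.7%) = +43.9%.

+43.9%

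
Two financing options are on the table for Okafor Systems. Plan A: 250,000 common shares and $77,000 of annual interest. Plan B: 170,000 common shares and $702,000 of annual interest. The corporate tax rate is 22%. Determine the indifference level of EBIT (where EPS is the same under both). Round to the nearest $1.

At indifference, (EBIT − 77,000)(1 − t)/250,000 = (EBIT − 702,000)(1 − t)/170,000.
Cancelling (1 − t) and cross-multiplying: 170,000·(EBIT − 77,000) = 250,000·(EBIT − 702,000).
EBIT × (250,000 − 170,000) = 702,000 × 250,000 − 77,000 × 170,000 = 162,410,000,000, so EBIT = 162,410,000,000 ÷ 80,000 = 2,030,125.00.

$2,030,125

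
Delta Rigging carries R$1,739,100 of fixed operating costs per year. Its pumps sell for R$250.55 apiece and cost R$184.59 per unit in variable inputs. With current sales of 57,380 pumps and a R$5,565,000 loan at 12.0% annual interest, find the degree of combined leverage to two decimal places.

2.75

Total contribution margin = 57,380 × R$65.96 = R$3,784,784.80.
Subtracting fixed costs: EBIT = R$3,784,784.80 − R$1,739,100 = R$2,045,684.80. Interest = R$667,800.00.
DOL = R$3,784,784.80 ÷ R$2,045,684.80 = 1.8501; DFL = R$2,045,684.80 ÷ R$1,377,884.80 = 1.4847.
Combined leverage = 1.8501 × 1.4847 = 2.7468.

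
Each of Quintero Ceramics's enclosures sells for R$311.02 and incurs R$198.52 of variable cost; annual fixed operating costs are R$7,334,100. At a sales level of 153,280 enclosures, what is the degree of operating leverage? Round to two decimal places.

Contribution at this volume is 153,280 × R$112.50 = R$17,244,000.00.
Subtracting fixed costs: EBIT = R$17,244,000.00 − R$7,334,100 = R$9,909,900.00.
So DOL = total CM / EBIT = R$17,244,000.00 / R$9,909,900.00 = 1.7401.

1.74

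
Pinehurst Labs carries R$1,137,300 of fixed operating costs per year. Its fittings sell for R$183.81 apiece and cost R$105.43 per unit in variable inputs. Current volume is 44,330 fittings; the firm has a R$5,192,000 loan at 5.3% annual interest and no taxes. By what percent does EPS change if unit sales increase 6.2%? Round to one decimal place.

+10.4%

At 44,330 units, contribution = 44,330 × R$78.38 = R$3,474,585.40.
EBIT = R$3,474,585.40 − R$1,137,300 = R$2,337,285.40.
After interest of R$275,176.00, pre-tax earnings = R$2,062,109.40.
DCL = total CM / (EBIT − I) = R$3,474,585.40 / R$2,062,109.40 = 1.6850.
%ΔEPS = DCL × %ΔSales = 1.6850 × +6.2% = +10.4%.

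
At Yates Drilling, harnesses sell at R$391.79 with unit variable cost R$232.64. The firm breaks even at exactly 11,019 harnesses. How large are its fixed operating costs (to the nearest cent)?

R$1,753,673.85

Each unit contributes R$391.79 − R$232.64 = R$159.15.
Since BE = FC / CM, FC = 11,019 × R$159.15 = R$1,753,673.85.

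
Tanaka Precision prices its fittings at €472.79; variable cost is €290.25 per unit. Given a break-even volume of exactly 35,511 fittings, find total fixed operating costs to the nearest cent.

Each unit contributes €472.79 − €290.25 = €182.54.
Fixed costs = break-even units × CM = 35,511 × €182.54 = €6,482,177.94.

€6,482,177.94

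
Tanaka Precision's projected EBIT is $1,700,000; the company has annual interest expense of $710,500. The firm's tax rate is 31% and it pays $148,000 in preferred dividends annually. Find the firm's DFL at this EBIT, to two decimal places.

2.19

Annual interest charges come to $710,500.00.
Pre-tax preferred-dividend burden = $148,000 ÷ (1 − 0.31) = $214,492.75.
DFL = EBIT ÷ [EBIT − I − D_p/(1−t)] = $1,700,000 ÷ [$1,700,000 − $710,500.00 − $214,492.75] = $1,700,000 ÷ $775,007.25 = 2.1935.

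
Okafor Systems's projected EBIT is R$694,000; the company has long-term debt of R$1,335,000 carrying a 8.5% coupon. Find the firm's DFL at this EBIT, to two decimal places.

1.20

Annual interest charges come to R$113,475.00.
Degree of financial leverage = EBIT / (EBIT − interest) = R$694,000 / R$580,525.00 = 1.1955.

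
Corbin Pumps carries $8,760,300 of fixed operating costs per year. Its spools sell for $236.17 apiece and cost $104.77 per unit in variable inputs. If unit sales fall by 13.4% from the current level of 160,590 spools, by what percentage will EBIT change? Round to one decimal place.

-22.9%

Contribution at this volume is 160,590 × $131.40 = $21,101,526.00.
EBIT = $21,101,526.00 − $8,760,300 = $12,341,226.00.
Degree of operating leverage = $21,101,526.00 / $12,341,226.00 = 1.7098.
Operating income changes by 1.7098 × -13.4% = -22.9%.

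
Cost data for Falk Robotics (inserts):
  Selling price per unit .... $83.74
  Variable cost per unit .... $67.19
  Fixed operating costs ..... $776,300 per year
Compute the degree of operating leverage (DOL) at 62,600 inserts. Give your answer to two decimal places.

3.99

Contribution at this volume is 62,600 × $16.55 = $1,036,030.00.
EBIT = $1,036,030.00 − $776,300 = $259,730.00.
So DOL = total CM / EBIT = $1,036,030.00 / $259,730.00 = 3.9889.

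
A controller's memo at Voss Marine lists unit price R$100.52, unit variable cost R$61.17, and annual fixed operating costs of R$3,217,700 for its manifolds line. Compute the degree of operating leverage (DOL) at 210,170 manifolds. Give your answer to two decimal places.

Total contribution margin = 210,170 × R$39.35 = R$8,270,189.50.
Operating income = contribution − fixed costs = R$8,270,189.50 − R$3,217,700 = R$5,052,489.50.
DOL = contribution ÷ EBIT = R$8,270,189.50 ÷ R$5,052,489.50 = 1.6369.

1.64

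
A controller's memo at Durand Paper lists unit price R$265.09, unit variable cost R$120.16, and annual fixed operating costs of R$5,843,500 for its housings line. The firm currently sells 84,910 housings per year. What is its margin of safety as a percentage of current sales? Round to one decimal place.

52.5%

Unit CM = price − variable cost = R$265.09 − R$120.16 = R$144.93. Break-even units = R$5,843,500 ÷ R$144.93 = 40,319.46; break-even revenue = 40,319.46 × R$265.09 = R$10,688,286.86.
Current sales = 84,910 × R$265.09 = R$22,508,791.90.
Margin of safety = (R$22,508,791.90 − R$10,688,286.86) ÷ R$22,508,791.90 = 52.5%.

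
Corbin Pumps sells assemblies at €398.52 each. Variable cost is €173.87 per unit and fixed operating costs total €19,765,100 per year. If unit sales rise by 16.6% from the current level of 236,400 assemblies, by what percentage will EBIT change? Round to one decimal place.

+26.4%

Total contribution margin = 236,400 × €224.65 = €53,107,260.00.
EBIT = €53,107,260.00 − €19,765,100 = €33,342,160.00.
Degree of operating leverage = €53,107,260.00 / €33,342,160.00 = 1.5928.
%ΔEBIT = DOL × %ΔSales = 1.5928 × +16.6% = +26.4%.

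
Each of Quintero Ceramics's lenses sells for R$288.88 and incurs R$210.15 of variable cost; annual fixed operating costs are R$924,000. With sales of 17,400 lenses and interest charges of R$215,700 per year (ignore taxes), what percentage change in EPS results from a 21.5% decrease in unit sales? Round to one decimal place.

Contribution at this volume is 17,400 × R$78.73 = R$1,369,902.00.
Operating income = contribution − fixed costs = R$1,369,902.00 − R$924,000 = R$445,902.00.
Interest = R$215,700.00, so EBIT − I = R$230,202.00.
Degree of combined leverage = contribution ÷ (EBIT − I) = R$1,369,902.00 ÷ R$230,202.00 = 5.9509.
EPS therefore changes by 5.9509 × (-21.5%) = -127.9%.

-127.9%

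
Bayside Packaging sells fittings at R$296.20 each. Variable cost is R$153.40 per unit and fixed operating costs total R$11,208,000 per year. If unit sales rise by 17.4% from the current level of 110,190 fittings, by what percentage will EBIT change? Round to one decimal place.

Contribution at this volume is 110,190 × R$142.80 = R$15,735,132.00.
Subtracting fixed costs: EBIT = R$15,735,132.00 − R$11,208,000 = R$4,527,132.00.
DOL = contribution ÷ EBIT = R$15,735,132.00 ÷ R$4,527,132.00 = 3.4757.
So EBIT moves 3.4757 × (+17.4%) = +60.5%.

+60.5%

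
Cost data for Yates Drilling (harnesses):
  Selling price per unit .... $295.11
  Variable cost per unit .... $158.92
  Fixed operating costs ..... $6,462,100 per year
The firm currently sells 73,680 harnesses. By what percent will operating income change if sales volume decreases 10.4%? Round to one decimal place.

-29.2%

Total contribution margin = 73,680 × $136.19 = $10,034,479.20.
Subtracting fixed costs: EBIT = $10,034,479.20 − $6,462,100 = $3,572,379.20.
DOL = contribution ÷ EBIT = $10,034,479.20 ÷ $3,572,379.20 = 2.8089.
So EBIT moves 2.8089 × (-10.4%) = -29.2%.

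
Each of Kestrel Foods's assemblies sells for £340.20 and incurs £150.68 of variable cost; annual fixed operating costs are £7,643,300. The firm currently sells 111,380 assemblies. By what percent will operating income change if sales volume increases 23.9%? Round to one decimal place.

At 111,380 units, contribution = 111,380 × £189.52 = £21,108,737.60.
Subtracting fixed costs: EBIT = £21,108,737.60 − £7,643,300 = £13,465,437.60.
DOL = contribution ÷ EBIT = £21,108,737.60 ÷ £13,465,437.60 = 1.5676.
So EBIT moves 1.5676 × (+23.9%) = +37.5%.

+37.5%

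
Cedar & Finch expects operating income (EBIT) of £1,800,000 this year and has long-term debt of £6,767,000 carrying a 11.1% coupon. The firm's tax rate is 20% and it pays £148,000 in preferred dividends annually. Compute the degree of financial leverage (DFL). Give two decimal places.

Interest = £751,137.00.
Pre-tax preferred-dividend burden = £148,000 ÷ (1 − 0.20) = £185,000.00.
DFL = EBIT ÷ [EBIT − I − D_p/(1−t)] = £1,800,000 ÷ [£1,800,000 − £751,137.00 − £185,000.00] = £1,800,000 ÷ £863,863.00 = 2.0837.

2.08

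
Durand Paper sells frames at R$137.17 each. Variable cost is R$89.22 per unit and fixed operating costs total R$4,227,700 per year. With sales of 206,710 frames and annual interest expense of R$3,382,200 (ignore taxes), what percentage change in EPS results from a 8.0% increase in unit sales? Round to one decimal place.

+34.4%

At 206,710 units, contribution = 206,710 × R$47.95 = R$9,911,744.50.
Subtracting fixed costs: EBIT = R$9,911,744.50 − R$4,227,700 = R$5,684,044.50.
Interest = R$3,382,200.00, so EBIT − I = R$2,301,844.50.
Degree of combined leverage = contribution ÷ (EBIT − I) = R$9,911,744.50 ÷ R$2,301,844.50 = 4.3060.
EPS therefore changes by 4.3060 × (+8.0%) = +34.4%.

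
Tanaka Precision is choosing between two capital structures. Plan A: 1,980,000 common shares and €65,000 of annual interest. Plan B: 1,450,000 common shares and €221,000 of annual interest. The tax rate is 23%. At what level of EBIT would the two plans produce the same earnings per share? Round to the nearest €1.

€647,792

Set EPS_A = EPS_B: (EBIT − €65,000)(1 − 0.23) ÷ 1,980,000 = (EBIT − €221,000)(1 − 0.23) ÷ 1,450,000.
The (1 − t) factor cancels: (EBIT − 65,000) × 1,450,000 = (EBIT − 221,000) × 1,980,000.
EBIT × (1,980,000 − 1,450,000) = 221,000 × 1,980,000 − 65,000 × 1,450,000 = 343,330,000,000, so EBIT = 343,330,000,000 ÷ 530,000 = 647,792.45.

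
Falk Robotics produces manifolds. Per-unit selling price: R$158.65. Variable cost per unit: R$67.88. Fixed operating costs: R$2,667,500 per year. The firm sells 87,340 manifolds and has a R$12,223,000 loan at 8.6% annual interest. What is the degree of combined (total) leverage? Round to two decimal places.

Contribution at this volume is 87,340 × R$90.77 = R$7,927,851.80.
Subtracting fixed costs: EBIT = R$7,927,851.80 − R$2,667,500 = R$5,260,351.80. Interest = R$1,051,178.00, so EBIT − I = R$4,209,173.80.
DCL = contribution ÷ (EBIT − I) = R$7,927,851.80 ÷ R$4,209,173.80 = 1.8835.

1.88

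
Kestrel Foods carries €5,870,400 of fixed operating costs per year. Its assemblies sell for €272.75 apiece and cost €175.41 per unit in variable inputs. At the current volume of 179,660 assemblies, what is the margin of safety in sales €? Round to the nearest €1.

Unit CM = price − variable cost = €272.75 − €175.41 = €97.34. Break-even units = €5,870,400 ÷ €97.34 = 60,308.20; break-even revenue = 60,308.20 × €272.75 = €16,449,061.02.
Actual sales revenue = 179,660 × €272.75 = €49,002,265.00.
Margin of safety = €49,002,265.00 − €16,449,061.02 = €32,553,204.

€32,553,204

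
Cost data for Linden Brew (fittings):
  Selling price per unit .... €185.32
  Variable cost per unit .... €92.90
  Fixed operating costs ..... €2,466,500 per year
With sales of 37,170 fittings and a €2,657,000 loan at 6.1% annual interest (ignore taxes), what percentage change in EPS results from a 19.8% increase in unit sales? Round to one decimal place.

At 37,170 units, contribution = 37,170 × €92.42 = €3,435,251.40.
Subtracting fixed costs: EBIT = €3,435,251.40 − €2,466,500 = €968,751.40.
Interest = €162,077.00, so EBIT − I = €806,674.40.
Degree of combined leverage = contribution ÷ (EBIT − I) = €3,435,251.40 ÷ €806,674.40 = 4.2585.
EPS therefore changes by 4.2585 × (+19.8%) = +84.3%.

+84.3%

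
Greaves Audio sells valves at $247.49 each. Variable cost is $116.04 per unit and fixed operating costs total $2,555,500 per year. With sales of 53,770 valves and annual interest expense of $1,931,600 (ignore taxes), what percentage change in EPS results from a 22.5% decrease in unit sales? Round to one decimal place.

-61.6%

At 53,770 units, contribution = 53,770 × $131.45 = $7,068,066.50.
Subtracting fixed costs: EBIT = $7,068,066.50 − $2,555,500 = $4,512,566.50.
After interest of $1,931,600.00, pre-tax earnings = $2,580,966.50.
DCL = total CM / (EBIT − I) = $7,068,066.50 / $2,580,966.50 = 2.7385.
EPS therefore changes by 2.7385 × (-22.5%) = -61.6%.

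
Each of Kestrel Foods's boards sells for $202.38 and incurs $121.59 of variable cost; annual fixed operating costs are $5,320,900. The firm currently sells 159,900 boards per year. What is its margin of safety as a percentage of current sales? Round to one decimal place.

58.8%

Unit CM = price − variable cost = $202.38 − $121.59 = $80.79. Break-even units = $5,320,900 ÷ $80.79 = 65,860.87; break-even revenue = 65,860.87 × $202.38 = $13,328,923.65.
Actual sales revenue = 159,900 × $202.38 = $32,360,562.00.
Margin of safety = ($32,360,562.00 − $13,328,923.65) ÷ $32,360,562.00 = 58.8%.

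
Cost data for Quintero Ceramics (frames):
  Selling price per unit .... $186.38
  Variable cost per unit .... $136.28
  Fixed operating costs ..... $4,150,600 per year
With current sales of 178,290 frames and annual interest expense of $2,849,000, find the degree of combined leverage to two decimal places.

At 178,290 units, contribution = 178,290 × $50.10 = $8,932,329.00.
Operating income = contribution − fixed costs = $8,932,329.00 − $4,150,600 = $4,781,729.00. Interest = $2,849,000.00, so EBIT − I = $1,932,729.00.
DCL = contribution ÷ (EBIT − I) = $8,932,329.00 ÷ $1,932,729.00 = 4.6216.

4.62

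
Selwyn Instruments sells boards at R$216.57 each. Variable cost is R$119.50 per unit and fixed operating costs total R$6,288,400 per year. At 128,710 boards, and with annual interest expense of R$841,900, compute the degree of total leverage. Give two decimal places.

Contribution at this volume is 128,710 × R$97.07 = R$12,493,879.70.
EBIT = R$12,493,879.70 − R$6,288,400 = R$6,205,479.70. Interest = R$841,900.00, so EBIT − I = R$5,363,579.70.
Degree of total leverage = total CM / (EBIT − interest) = R$12,493,879.70 / R$5,363,579.70 = 2.3294.

2.33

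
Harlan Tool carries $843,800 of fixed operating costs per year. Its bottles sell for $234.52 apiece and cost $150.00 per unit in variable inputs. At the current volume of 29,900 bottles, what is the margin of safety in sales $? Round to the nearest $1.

Contribution margin per unit = $234.52 − $150.00 = $84.52. Break-even units = $843,800 ÷ $84.52 = 9,983.44; break-even revenue = 9,983.44 × $234.52 = $2,341,315.38.
Current sales = 29,900 × $234.52 = $7,012,148.00.
Margin of safety = $7,012,148.00 − $2,341,315.38 = $4,670,833.

$4,670,833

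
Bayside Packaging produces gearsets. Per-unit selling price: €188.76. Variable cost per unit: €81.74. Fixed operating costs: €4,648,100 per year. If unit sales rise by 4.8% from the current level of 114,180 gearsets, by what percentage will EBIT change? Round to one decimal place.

At 114,180 units, contribution = 114,180 × €107.02 = €12,219,543.60.
Operating income = contribution − fixed costs = €12,219,543.60 − €4,648,100 = €7,571,443.60.
DOL = contribution ÷ EBIT = €12,219,543.60 ÷ €7,571,443.60 = 1.6139.
So EBIT moves 1.6139 × (+4.8%) = +7.7%.

+7.7%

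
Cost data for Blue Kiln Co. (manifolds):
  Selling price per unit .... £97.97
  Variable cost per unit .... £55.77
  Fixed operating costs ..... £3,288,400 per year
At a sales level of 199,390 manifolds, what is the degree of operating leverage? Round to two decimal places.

1.64

At 199,390 units, contribution = 199,390 × £42.20 = £8,414,258.00.
Subtracting fixed costs: EBIT = £8,414,258.00 − £3,288,400 = £5,125,858.00.
So DOL = total CM / EBIT = £8,414,258.00 / £5,125,858.00 = 1.6415.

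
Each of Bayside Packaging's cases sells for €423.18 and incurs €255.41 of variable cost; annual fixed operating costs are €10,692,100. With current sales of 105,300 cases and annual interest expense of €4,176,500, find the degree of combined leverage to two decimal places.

Contribution at this volume is 105,300 × €167.77 = €17,666,181.00.
EBIT = €17,666,181.00 − €10,692,100 = €6,974,081.00. Interest = €4,176,500.00, so EBIT − I = €2,797,581.00.
DCL = contribution ÷ (EBIT − I) = €17,666,181.00 ÷ €2,797,581.00 = 6.3148.

6.31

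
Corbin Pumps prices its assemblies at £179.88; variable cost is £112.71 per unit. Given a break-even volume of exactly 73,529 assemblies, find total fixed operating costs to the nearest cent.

Unit CM = price − variable cost = £179.88 − £112.71 = £67.17.
Since BE = FC / CM, FC = 73,529 × £67.17 = £4,938,942.93.

£4,938,942.93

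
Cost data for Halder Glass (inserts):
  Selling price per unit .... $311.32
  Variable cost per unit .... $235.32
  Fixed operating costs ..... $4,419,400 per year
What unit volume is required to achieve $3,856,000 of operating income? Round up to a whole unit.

Contribution margin per unit = $311.32 − $235.32 = $76.00.
Need Q such that Q × $76.00 − $4,419,400 = $3,856,000, i.e. Q = $8,275,400 / $76.00 = 108,886.84 → 108,887.

108,887 inserts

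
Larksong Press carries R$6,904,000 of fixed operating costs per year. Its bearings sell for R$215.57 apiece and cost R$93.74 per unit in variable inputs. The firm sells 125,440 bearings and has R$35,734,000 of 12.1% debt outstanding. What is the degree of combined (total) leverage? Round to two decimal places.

3.77

Contribution at this volume is 125,440 × R$121.83 = R$15,282,355.20.
Subtracting fixed costs: EBIT = R$15,282,355.20 − R$6,904,000 = R$8,378,355.20. Interest = R$4,323,814.00, so EBIT − I = R$4,054,541.20.
DCL = contribution ÷ (EBIT − I) = R$15,282,355.20 ÷ R$4,054,541.20 = 3.7692.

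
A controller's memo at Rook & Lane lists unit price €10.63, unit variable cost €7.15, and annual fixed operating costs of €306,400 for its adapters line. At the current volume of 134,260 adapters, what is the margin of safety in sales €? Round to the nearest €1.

Unit CM = price − variable cost = €10.63 − €7.15 = €3.48. Break-even units = €306,400 ÷ €3.48 = 88,045.98; break-even revenue = 88,045.98 × €10.63 = €935,928.74.
Actual sales revenue = 134,260 × €10.63 = €1,427,183.80.
Margin of safety = €1,427,183.80 − €935,928.74 = €491,255.

€491,255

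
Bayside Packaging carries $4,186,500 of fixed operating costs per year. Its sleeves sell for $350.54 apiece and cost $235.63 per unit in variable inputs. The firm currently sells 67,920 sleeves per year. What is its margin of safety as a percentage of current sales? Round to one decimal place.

Each unit contributes $350.54 − $235.63 = $114.91. Break-even units = $4,186,500 ÷ $114.91 = 36,432.86; break-even revenue = 36,432.86 × $350.54 = $12,771,174.92.
Current sales = 67,920 × $350.54 = $23,808,676.80.
Margin of safety = ($23,808,676.80 − $12,771,174.92) ÷ $23,808,676.80 = 46.4%.

46.4%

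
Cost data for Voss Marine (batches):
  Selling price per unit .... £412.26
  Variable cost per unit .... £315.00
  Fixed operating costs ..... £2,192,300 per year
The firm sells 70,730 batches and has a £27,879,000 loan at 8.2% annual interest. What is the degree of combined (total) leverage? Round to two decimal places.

Total contribution margin = 70,730 × £97.26 = £6,879,199.80.
EBIT = £6,879,199.80 − £2,192,300 = £4,686,899.80. Interest = £2,286,078.00, so EBIT − I = £2,400,821.80.
Degree of total leverage = total CM / (EBIT − interest) = £6,879,199.80 / £2,400,821.80 = 2.8654.

2.87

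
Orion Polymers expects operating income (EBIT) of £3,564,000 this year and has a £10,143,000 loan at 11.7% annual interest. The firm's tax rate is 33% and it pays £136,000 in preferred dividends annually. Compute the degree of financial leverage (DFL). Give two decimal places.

Annual interest charges come to £1,186,731.00.
Pre-tax preferred-dividend burden = £136,000 ÷ (1 − 0.33) = £202,985.07.
DFL = EBIT ÷ [EBIT − I − D_p/(1−t)] = £3,564,000 ÷ [£3,564,000 − £1,186,731.00 − £202,985.07] = £3,564,000 ÷ £2,174,283.93 = 1.6392.

1.64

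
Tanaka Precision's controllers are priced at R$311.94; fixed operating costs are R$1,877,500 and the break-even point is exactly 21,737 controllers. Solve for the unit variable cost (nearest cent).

Contribution per unit must be FC / Q = R$1,877,500 / 21,737 = R$86.3735.
Variable cost per unit = R$311.94 − R$86.3735 = R$225.57.

R$225.57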